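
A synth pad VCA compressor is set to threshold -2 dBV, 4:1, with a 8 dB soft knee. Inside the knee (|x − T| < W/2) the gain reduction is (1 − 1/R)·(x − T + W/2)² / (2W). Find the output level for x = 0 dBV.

x − T + W/2 = 0 − (-2) + 4 = 6.
GR = (1 − 1/4) × 6² / 16 = 0.75 × 36 / 16 = 1.6875 dB.
Output = 0 − 1.6875 = -1.6875 dBV.

-1.6875 dBV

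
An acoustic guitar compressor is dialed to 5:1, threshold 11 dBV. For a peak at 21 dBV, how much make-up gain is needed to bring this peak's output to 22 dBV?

The peak compresses to 11 + 10/5 = 13 dBV.
To reach 22 dBV requires 22 − 13 = 9 dB of make-up.

9 dB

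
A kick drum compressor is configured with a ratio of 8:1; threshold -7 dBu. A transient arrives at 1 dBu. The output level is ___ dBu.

-6 dBu

1 dBu sits 8 dB over threshold.
The 8 dB excess becomes 1 dB after 8:1 reduction.
That puts the output at -6 dBu.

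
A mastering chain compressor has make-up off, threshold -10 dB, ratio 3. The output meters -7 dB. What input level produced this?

-1 dB

That's 3 dB above the -10 dB threshold.
Input overshoot = R × output overshoot = 9 dB → input = -10 + 9 = -1 dB.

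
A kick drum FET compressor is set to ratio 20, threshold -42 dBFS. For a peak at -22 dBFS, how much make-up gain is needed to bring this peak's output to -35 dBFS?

Overshoot 20 dB → 20/20 = 1 dB after compression, so the compressed level is -42 + 1 = -41 dBFS.
Make-up = target − compressed = -35 − (-41) = 6 dB.

6 dB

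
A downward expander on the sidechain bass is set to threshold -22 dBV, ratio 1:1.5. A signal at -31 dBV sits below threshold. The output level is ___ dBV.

Undershoot = (-22) − (-31) = 9 dB.
At 1:1.5, that expands to 13.5 dB under threshold.
Output = -22 − 13.5 = -35.5 dBV.

-35.5 dBV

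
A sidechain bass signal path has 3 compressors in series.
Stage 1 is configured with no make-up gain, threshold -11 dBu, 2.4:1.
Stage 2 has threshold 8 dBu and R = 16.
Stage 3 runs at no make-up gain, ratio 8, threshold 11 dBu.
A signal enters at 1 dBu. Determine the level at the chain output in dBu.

-6 dBu

Stage 1: 1 dBu is 12 dB over -11 dBu; at 2.4:1 that becomes 5 dB over, giving -6 dBu.
Stage 2: below threshold (-6 ≤ 8); passes unchanged; output -6 dBu.
Stage 3: -6 dBu is at or below the 11 dBu threshold — no compression; output -6 dBu.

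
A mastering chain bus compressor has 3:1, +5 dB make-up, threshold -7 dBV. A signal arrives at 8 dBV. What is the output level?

3 dBV

8 dBV sits 15 dB over threshold.
At 3:1 the overshoot is divided by 3, leaving 5 dB above threshold.
That puts the output at -2 dBV; make-up adds 5 dB, giving 3 dBV.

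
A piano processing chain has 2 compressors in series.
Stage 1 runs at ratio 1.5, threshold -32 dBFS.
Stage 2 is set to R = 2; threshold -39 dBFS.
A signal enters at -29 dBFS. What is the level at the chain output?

-34.5 dBFS

Stage 1: 3 dB above -32 dBFS, reduced 1.5:1 to 2 dB above → -30 dBFS.
Stage 2: overshoot 9 dB → 9/2 = 4.5 dB → -34.5 dBFS.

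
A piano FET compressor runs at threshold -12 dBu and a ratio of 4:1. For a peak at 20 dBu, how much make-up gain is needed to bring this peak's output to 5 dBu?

9 dB

The peak compresses to -12 + 32/4 = -4 dBu.
To reach 5 dBu requires 5 − (-4) = 9 dB of make-up.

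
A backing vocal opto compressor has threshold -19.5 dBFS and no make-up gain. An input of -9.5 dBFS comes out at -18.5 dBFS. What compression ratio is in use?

Input overshoot = -9.5 − (-19.5) = 10 dB; output overshoot = -18.5 − (-19.5) = 1 dB.
Ratio = 10 / 1 = 10.

10:1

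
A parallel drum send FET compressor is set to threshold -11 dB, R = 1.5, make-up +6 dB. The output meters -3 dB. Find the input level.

-8 dB

Remove make-up: -3 − 6 = -9 dB.
That's 2 dB above the -11 dB threshold.
Undo the ratio: input overshoot = 2 × 1.5 = 3 dB, giving input = -8 dB.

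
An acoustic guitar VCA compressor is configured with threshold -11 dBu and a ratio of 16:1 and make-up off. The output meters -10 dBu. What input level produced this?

5 dBu

Post-compression overshoot = -10 − (-11) = 1 dB.
Undo the ratio: input overshoot = 1 × 16 = 16 dB, giving input = 5 dBu.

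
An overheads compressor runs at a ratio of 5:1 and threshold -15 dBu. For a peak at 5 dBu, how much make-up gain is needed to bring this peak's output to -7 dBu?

The peak compresses to -15 + 20/5 = -11 dBu.
To reach -7 dBu requires -7 − (-11) = 4 dB of make-up.

4 dB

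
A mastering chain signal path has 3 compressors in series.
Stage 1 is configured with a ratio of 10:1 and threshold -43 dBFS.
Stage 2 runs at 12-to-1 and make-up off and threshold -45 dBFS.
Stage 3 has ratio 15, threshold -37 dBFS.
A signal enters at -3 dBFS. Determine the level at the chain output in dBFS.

Stage 1: -3 dBFS is 40 dB over -43 dBFS; at 10:1 that becomes 4 dB over, giving -39 dBFS.
Stage 2: overshoot 6 dB → 6/12 = 0.5 dB → -44.5 dBFS.
Stage 3: below threshold (-44.5 ≤ -37); passes unchanged; output -44.5 dBFS.

-44.5 dBFS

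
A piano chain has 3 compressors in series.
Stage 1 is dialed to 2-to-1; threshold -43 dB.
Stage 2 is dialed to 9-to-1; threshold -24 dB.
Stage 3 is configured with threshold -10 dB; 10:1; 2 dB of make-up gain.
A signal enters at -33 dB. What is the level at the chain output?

Stage 1: -33 dB is 10 dB over -43 dB; at 2:1 that becomes 5 dB over, giving -38 dB.
Stage 2: -38 dB is at or below the -24 dB threshold — no compression; output -38 dB.
Stage 3: below threshold (-38 ≤ -10); passes unchanged; make-up brings it to -36 dB.

-36 dB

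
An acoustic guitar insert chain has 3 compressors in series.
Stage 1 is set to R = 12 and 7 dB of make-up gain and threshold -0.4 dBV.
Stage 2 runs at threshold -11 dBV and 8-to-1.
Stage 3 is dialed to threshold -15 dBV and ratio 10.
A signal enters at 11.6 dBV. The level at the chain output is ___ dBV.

-14.3675 dBV

Stage 1: overshoot 12 dB → 12/12 = 1 dB → 0.6 dBV; +7 dB make-up → 7.6 dBV.
Stage 2: 18.6 dB above -11 dBV, reduced 8:1 to 2.325 dB above → -8.675 dBV.
Stage 3: overshoot 6.325 dB → 6.325/10 = 0.6325 dB → -14.3675 dBV.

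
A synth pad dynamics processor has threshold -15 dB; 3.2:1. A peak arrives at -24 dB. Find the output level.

-24 dB

-24 dB is 9 dB below the -15 dB threshold, so no gain reduction is applied.
Output = input = -24 dB.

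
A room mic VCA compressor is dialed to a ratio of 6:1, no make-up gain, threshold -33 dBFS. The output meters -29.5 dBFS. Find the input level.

Post-compression overshoot = -29.5 − (-33) = 3.5 dB.
Input overshoot = R × output overshoot = 21 dB → input = -33 + 21 = -12 dBFS.

-12 dBFS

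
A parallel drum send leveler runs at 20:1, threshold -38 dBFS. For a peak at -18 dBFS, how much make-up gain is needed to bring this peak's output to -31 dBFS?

6 dB

Without make-up, output = threshold + overshoot/20 = -38 + 1 = -37 dBFS.
Gap to target: 6 dB.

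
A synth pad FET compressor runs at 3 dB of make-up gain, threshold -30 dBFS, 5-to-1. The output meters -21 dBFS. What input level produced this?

0 dBFS

Remove make-up: -21 − 3 = -24 dBFS.
Post-compression overshoot = -24 − (-30) = 6 dB.
Before 5:1 compression the overshoot was 6 × 5 = 30 dB, so input = -30 + 30 = 0 dBFS.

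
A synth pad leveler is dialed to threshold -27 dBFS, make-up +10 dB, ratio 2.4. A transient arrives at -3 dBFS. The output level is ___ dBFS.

-7 dBFS

-3 dBFS sits 24 dB over threshold.
2.4:1 compression reduces that to 24/2.4 = 10 dB over.
That puts the output at -17 dBFS; make-up adds 10 dB, giving -7 dBFS.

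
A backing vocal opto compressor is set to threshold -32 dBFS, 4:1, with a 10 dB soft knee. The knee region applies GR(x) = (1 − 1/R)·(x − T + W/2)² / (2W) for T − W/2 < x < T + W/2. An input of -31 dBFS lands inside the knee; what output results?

-32.35 dBFS

x − T + W/2 = -31 − (-32) + 5 = 6.
GR = (1 − 1/4) × 6² / 20 = 0.75 × 36 / 20 = 1.35 dB.
Output = -31 − 1.35 = -32.35 dBFS.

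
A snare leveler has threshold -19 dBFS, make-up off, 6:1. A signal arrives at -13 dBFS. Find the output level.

Overshoot: -13 − (-19) = 6 dB.
6:1 compression reduces that to 6/6 = 1 dB over.
So the level is -19 + 1 = -18 dBFS.

-18 dBFS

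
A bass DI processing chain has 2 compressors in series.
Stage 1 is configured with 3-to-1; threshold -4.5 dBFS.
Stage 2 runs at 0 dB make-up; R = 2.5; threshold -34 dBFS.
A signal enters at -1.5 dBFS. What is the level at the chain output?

Stage 1: overshoot 3 dB → 3/3 = 1 dB → -3.5 dBFS.
Stage 2: overshoot 30.5 dB → 30.5/2.5 = 12.2 dB → -21.8 dBFS.

-21.8 dBFS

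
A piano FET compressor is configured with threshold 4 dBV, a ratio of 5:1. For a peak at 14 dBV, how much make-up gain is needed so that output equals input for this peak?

8 dB

Overshoot 10 dB → 10/5 = 2 dB after compression, so the compressed level is 4 + 2 = 6 dBV.
Make-up = target − compressed = 14 − 6 = 8 dB.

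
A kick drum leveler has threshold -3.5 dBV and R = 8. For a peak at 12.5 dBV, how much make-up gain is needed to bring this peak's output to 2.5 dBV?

The peak compresses to -3.5 + 16/8 = -1.5 dBV.
To reach 2.5 dBV requires 2.5 − (-1.5) = 4 dB of make-up.

4 dB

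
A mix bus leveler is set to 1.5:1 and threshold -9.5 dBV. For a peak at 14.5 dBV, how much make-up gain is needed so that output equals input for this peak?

The peak compresses to -9.5 + 24/1.5 = 6.5 dBV.
To reach 14.5 dBV requires 14.5 − 6.5 = 8 dB of make-up.

8 dB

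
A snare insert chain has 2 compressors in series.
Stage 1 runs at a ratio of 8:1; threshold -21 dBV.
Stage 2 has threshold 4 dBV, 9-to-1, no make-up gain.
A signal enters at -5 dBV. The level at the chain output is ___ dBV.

-19 dBV

Stage 1: 16 dB above -21 dBV, reduced 8:1 to 2 dB above → -19 dBV.
Stage 2: below threshold (-19 ≤ 4); passes unchanged; output -19 dBV.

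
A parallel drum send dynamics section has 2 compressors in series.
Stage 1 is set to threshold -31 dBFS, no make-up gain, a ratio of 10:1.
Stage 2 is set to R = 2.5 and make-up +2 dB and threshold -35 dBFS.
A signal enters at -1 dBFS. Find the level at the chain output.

-30.2 dBFS

Stage 1: -1 dBFS is 30 dB over -31 dBFS; at 10:1 that becomes 3 dB over, giving -28 dBFS.
Stage 2: -28 dBFS is 7 dB over -35 dBFS; at 2.5:1 that becomes 2.8 dB over, giving -32.2 dBFS; +2 dB make-up → -30.2 dBFS.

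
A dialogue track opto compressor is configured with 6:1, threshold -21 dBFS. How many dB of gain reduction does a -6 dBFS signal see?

-6 dBFS exceeds the threshold by 15 dB.
At 6:1, output sits 15/6 = 2.5 dB above threshold.
Gain reduction = 15 − 2.5 = 12.5 dB.

12.5 dB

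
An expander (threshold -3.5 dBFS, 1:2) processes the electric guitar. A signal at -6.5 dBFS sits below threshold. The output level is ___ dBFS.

-9.5 dBFS

The input is 3 dB below the -3.5 dBFS threshold.
A 1:2 expander multiplies undershoot by 2: 3 × 2 = 6 dB below threshold.
Output = -3.5 − 6 = -9.5 dBFS.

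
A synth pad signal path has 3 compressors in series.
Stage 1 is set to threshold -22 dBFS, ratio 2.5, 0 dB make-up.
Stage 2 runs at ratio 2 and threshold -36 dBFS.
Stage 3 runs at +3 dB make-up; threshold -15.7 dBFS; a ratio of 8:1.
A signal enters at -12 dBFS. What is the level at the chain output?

-24 dBFS

Stage 1: 10 dB above -22 dBFS, reduced 2.5:1 to 4 dB above → -18 dBFS.
Stage 2: overshoot 18 dB → 18/2 = 9 dB → -27 dBFS.
Stage 3: -27 dBFS is at or below the -15.7 dBFS threshold — no compression; make-up brings it to -24 dBFS.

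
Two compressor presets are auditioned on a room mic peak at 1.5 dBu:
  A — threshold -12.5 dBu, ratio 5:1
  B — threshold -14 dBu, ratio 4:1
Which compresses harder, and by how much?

A: 14 dB over, compressed to 2.8 dB over, so 11.2 dB of GR.
B: 15.5 dB over, compressed to 3.875 dB over, so 11.625 dB of GR.
Difference: 0.425 dB in favour of B.

B, by 0.425 dB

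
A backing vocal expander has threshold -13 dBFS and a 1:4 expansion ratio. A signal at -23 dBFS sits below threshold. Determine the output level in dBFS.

Below threshold, a 1:4 expander applies gain = (4−1)×(T − x) of attenuation.
(4−1) × 10 = 30 dB, so output = -23 − 30 = -53 dBFS.

-53 dBFS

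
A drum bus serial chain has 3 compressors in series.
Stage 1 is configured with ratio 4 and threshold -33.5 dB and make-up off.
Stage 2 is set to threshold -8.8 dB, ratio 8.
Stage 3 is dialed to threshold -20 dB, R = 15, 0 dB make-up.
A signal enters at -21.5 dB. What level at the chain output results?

Stage 1: 12 dB above -33.5 dB, reduced 4:1 to 3 dB above → -30.5 dB.
Stage 2: below threshold (-30.5 ≤ -8.8); passes unchanged; output -30.5 dB.
Stage 3: -30.5 dB ≤ -20 dB, so stage 3 doesn't engage; output -30.5 dB.

-30.5 dB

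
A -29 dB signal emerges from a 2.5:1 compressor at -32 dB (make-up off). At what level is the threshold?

-34 dB

Gain reduction = -29 − (-32) = 3 dB; output overshoot = GR / (R − 1) = 3 / 1.5 = 2 dB.
Threshold = output − output overshoot = -32 − 2 = -34 dB.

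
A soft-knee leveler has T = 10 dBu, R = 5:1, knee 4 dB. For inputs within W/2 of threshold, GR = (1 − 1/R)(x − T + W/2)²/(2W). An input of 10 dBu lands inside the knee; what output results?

x − T + W/2 = 10 − 10 + 2 = 2.
GR = (1 − 1/5) × 2² / 8 = 0.8 × 4 / 8 = 0.4 dB.
Output = 10 − 0.4 = 9.6 dBu.

9.6 dBu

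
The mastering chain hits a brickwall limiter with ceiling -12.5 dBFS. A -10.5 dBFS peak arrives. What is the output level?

-12.5 dBFS

The limiter clamps the peak to its -12.5 dBFS ceiling.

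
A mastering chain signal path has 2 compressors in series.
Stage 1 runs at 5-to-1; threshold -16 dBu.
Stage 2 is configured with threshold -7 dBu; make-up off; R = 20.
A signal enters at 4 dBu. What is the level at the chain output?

-12 dBu

Stage 1: 20 dB above -16 dBu, reduced 5:1 to 4 dB above → -12 dBu.
Stage 2: below threshold (-12 ≤ -7); passes unchanged; output -12 dBu.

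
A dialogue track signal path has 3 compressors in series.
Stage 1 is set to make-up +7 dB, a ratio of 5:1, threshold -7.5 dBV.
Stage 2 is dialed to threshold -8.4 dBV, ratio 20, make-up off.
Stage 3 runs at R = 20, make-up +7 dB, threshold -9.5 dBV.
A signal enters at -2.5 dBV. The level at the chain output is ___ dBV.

-2.42275 dBV

Stage 1: overshoot 5 dB → 5/5 = 1 dB → -6.5 dBV; +7 dB make-up → 0.5 dBV.
Stage 2: 0.5 dBV is 8.9 dB over -8.4 dBV; at 20:1 that becomes 0.445 dB over, giving -7.955 dBV.
Stage 3: -7.955 dBV is 1.545 dB over -9.5 dBV; at 20:1 that becomes 0.07725 dB over, giving -9.42275 dBV; +7 dB make-up → -2.42275 dBV.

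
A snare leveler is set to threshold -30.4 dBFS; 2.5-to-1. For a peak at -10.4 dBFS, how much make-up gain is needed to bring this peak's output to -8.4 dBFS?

Overshoot 20 dB → 20/2.5 = 8 dB after compression, so the compressed level is -30.4 + 8 = -22.4 dBFS.
Make-up = target − compressed = -8.4 − (-22.4) = 14 dB.

14 dB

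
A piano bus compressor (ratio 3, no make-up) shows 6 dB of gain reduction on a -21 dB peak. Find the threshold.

Input is 9 dB above T (since output overshoot × R = input overshoot: (-27 − T)·3 = -21 − T gives T = -30 dB).
Check: -30 + (-21 − (-30))/3 = -30 + 3 = -27 dB. ✓

-30 dB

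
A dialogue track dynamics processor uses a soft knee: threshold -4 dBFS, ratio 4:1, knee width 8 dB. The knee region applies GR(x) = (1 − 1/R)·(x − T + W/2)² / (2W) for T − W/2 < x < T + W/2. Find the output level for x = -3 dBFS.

-4.171875 dBFS

x − T + W/2 = -3 − (-4) + 4 = 5.
GR = (1 − 1/4) × 5² / 16 = 0.75 × 25 / 16 = 1.171875 dB.
Output = -3 − 1.171875 = -4.171875 dBFS.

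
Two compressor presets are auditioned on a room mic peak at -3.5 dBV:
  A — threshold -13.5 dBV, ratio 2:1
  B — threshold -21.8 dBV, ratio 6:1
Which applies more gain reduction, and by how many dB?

B, by 10.25 dB

A: overshoot 10 dB → output overshoot 5 dB → GR 5 dB.
B: overshoot 18.3 dB → output overshoot 3.05 dB → GR 15.25 dB.
Difference: 10.25 dB in favour of B.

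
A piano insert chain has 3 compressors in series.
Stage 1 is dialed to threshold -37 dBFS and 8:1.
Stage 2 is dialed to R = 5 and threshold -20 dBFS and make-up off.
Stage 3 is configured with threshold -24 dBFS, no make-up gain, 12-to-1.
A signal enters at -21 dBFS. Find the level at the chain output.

Stage 1: overshoot 16 dB → 16/8 = 2 dB → -35 dBFS.
Stage 2: below threshold (-35 ≤ -20); passes unchanged; output -35 dBFS.
Stage 3: below threshold (-35 ≤ -24); passes unchanged; output -35 dBFS.

-35 dBFS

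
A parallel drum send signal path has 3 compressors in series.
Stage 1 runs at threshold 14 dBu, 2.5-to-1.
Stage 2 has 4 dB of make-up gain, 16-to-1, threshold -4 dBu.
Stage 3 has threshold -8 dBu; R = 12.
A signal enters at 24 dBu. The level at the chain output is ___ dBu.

-7.21875 dBu

Stage 1: 10 dB above 14 dBu, reduced 2.5:1 to 4 dB above → 18 dBu.
Stage 2: 18 dBu is 22 dB over -4 dBu; at 16:1 that becomes 1.375 dB over, giving -2.625 dBu; +4 dB make-up → 1.375 dBu.
Stage 3: overshoot 9.375 dB → 9.375/12 = 0.78125 dB → -7.21875 dBu.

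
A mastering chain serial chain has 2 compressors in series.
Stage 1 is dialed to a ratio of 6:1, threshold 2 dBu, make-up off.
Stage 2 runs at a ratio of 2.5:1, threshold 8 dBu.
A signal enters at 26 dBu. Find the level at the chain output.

6 dBu

Stage 1: 26 dBu is 24 dB over 2 dBu; at 6:1 that becomes 4 dB over, giving 6 dBu.
Stage 2: 6 dBu is at or below the 8 dBu threshold — no compression; output 6 dBu.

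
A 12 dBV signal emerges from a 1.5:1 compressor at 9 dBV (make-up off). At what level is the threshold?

3 dBV

Input is 9 dB above T (since output overshoot × R = input overshoot: (9 − T)·1.5 = 12 − T gives T = 3 dBV).
Check: 3 + (12 − 3)/1.5 = 3 + 6 = 9 dBV. ✓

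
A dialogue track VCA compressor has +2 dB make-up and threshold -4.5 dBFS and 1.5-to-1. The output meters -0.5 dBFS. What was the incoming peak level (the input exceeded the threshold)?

Before make-up, the level was -0.5 − 2 = -2.5 dBFS.
The compressed level sits -2.5 − (-4.5) = 2 dB over threshold.
Before 1.5:1 compression the overshoot was 2 × 1.5 = 3 dB, so input = -4.5 + 3 = -1.5 dBFS.

-1.5 dBFS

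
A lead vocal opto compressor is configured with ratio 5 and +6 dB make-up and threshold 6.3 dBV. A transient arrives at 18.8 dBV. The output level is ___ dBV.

14.8 dBV

Overshoot: 18.8 − 6.3 = 12.5 dB.
The 12.5 dB excess becomes 2.5 dB after 5:1 reduction.
That puts the output at 8.8 dBV; make-up adds 6 dB, giving 14.8 dBV.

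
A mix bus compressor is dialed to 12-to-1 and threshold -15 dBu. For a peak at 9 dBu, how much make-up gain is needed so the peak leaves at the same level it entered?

Overshoot 24 dB → 24/12 = 2 dB after compression, so the compressed level is -15 + 2 = -13 dBu.
Make-up = target − compressed = 9 − (-13) = 22 dB.

22 dB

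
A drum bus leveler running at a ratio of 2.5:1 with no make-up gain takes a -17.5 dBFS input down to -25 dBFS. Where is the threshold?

Input is 12.5 dB above T (since output overshoot × R = input overshoot: (-25 − T)·2.5 = -17.5 − T gives T = -30 dBFS).
Check: -30 + (-17.5 − (-30))/2.5 = -30 + 5 = -25 dBFS. ✓

-30 dBFS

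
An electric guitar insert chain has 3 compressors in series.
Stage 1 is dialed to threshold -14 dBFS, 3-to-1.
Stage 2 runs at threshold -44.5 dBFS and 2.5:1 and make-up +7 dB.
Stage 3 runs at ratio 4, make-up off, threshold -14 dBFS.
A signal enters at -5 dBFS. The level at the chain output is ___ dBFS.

Stage 1: overshoot 9 dB → 9/3 = 3 dB → -11 dBFS.
Stage 2: -11 dBFS is 33.5 dB over -44.5 dBFS; at 2.5:1 that becomes 13.4 dB over, giving -31.1 dBFS; +7 dB make-up → -24.1 dBFS.
Stage 3: -24.1 dBFS is at or below the -14 dBFS threshold — no compression; output -24.1 dBFS.

-24.1 dBFS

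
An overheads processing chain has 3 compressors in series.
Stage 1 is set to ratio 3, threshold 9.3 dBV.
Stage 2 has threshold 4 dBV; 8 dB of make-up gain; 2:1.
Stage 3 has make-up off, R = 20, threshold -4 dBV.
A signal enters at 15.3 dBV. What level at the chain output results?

Stage 1: overshoot 6 dB → 6/3 = 2 dB → 11.3 dBV.
Stage 2: 11.3 dBV is 7.3 dB over 4 dBV; at 2:1 that becomes 3.65 dB over, giving 7.65 dBV; +8 dB make-up → 15.65 dBV.
Stage 3: overshoot 19.65 dB → 19.65/20 = 0.9825 dB → -3.0175 dBV.

-3.0175 dBV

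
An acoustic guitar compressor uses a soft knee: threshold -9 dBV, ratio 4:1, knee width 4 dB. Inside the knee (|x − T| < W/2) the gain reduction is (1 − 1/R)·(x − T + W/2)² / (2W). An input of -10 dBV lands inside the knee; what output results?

-10.09375 dBV

x − T + W/2 = -10 − (-9) + 2 = 1.
GR = (1 − 1/4) × 1² / 8 = 0.75 × 1 / 8 = 0.09375 dB.
Output = -10 − 0.09375 = -10.09375 dBV.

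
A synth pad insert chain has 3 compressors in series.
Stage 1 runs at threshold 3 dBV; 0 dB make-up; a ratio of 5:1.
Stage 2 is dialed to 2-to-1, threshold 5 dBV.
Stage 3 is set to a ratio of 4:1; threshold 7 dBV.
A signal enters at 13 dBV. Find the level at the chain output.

5 dBV

Stage 1: 10 dB above 3 dBV, reduced 5:1 to 2 dB above → 5 dBV.
Stage 2: below threshold (5 ≤ 5); passes unchanged; output 5 dBV.
Stage 3: 5 dBV is at or below the 7 dBV threshold — no compression; output 5 dBV.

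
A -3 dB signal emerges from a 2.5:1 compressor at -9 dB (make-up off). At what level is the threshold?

-13 dB

Input is 10 dB above T (since output overshoot × R = input overshoot: (-9 − T)·2.5 = -3 − T gives T = -13 dB).
Check: -13 + (-3 − (-13))/2.5 = -13 + 4 = -9 dB. ✓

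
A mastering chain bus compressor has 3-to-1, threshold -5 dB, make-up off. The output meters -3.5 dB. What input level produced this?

The compressed level sits -3.5 − (-5) = 1.5 dB over threshold.
Input overshoot = R × output overshoot = 4.5 dB → input = -5 + 4.5 = -0.5 dB.

-0.5 dB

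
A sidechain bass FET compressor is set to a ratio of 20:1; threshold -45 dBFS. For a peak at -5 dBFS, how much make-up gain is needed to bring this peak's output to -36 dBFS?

7 dB

Without make-up, output = threshold + overshoot/20 = -45 + 2 = -43 dBFS.
Gap to target: 7 dB.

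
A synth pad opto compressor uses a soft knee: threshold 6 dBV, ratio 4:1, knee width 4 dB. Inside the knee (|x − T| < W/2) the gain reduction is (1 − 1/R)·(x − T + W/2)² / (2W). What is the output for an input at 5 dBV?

4.90625 dBV

x − T + W/2 = 5 − 6 + 2 = 1.
GR = (1 − 1/4) × 1² / 8 = 0.75 × 1 / 8 = 0.09375 dB.
Output = 5 − 0.09375 = 4.90625 dBV.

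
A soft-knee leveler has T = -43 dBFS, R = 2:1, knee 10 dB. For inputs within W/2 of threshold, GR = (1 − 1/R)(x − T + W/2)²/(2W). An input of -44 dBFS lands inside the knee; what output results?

-44.4 dBFS

x − T + W/2 = -44 − (-43) + 5 = 4.
GR = (1 − 1/2) × 4² / 20 = 0.5 × 16 / 20 = 0.4 dB.
Output = -44 − 0.4 = -44.4 dBFS.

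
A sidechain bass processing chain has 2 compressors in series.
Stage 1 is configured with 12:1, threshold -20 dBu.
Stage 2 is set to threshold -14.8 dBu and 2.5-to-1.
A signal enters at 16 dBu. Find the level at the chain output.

Stage 1: 36 dB above -20 dBu, reduced 12:1 to 3 dB above → -17 dBu.
Stage 2: below threshold (-17 ≤ -14.8); passes unchanged; output -17 dBu.

-17 dBu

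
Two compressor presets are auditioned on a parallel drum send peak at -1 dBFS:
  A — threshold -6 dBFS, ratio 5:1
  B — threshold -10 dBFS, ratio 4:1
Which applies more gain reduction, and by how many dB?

B, by 2.75 dB

A: GR = 5 − 5/5 = 4 dB.
B: GR = 9 − 9/4 = 6.75 dB.
B reduces 2.75 dB more.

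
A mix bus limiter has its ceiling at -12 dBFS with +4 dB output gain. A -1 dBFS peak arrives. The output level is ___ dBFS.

-8 dBFS

At ∞:1, everything above -12 dBFS is held at the ceiling.
Output gain then adds 4 dB: -12 + 4 = -8 dBFS.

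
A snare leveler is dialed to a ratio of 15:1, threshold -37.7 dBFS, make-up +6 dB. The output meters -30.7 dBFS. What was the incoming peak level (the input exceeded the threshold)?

Before make-up, the level was -30.7 − 6 = -36.7 dBFS.
That's 1 dB above the -37.7 dBFS threshold.
Before 15:1 compression the overshoot was 1 × 15 = 15 dB, so input = -37.7 + 15 = -22.7 dBFS.

-22.7 dBFS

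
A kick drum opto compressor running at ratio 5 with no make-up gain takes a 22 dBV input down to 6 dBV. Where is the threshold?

2 dBV

Let T be the threshold. Output overshoot = (input overshoot)/R, so 6 − T = (22 − T)/5.
5·(6 − T) = 22 − T → 4·T = 30 − 22 = 8.
T = 8/4 = 2 dBV.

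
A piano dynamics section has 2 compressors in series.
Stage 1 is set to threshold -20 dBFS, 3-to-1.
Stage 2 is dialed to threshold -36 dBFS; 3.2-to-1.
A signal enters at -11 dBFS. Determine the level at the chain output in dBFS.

-30.0625 dBFS

Stage 1: -11 dBFS is 9 dB over -20 dBFS; at 3:1 that becomes 3 dB over, giving -17 dBFS.
Stage 2: -17 dBFS is 19 dB over -36 dBFS; at 3.2:1 that becomes 5.9375 dB over, giving -30.0625 dBFS.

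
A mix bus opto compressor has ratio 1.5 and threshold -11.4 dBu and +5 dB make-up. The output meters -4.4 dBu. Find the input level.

-8.4 dBu

Stripping the +5 dB make-up gives -9.4 dBu at the gain stage.
That's 2 dB above the -11.4 dBu threshold.
Undo the ratio: input overshoot = 2 × 1.5 = 3 dB, giving input = -8.4 dBu.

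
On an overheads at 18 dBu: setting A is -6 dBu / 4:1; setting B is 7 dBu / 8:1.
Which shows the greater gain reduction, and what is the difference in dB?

A, by 8.375 dB

A: overshoot 24 dB → output overshoot 6 dB → GR 18 dB.
B: overshoot 11 dB → output overshoot 1.375 dB → GR 9.625 dB.
A reduces 8.375 dB more.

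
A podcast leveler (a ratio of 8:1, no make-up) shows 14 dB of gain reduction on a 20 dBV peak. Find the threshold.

Input is 16 dB above T (since output overshoot × R = input overshoot: (6 − T)·8 = 20 − T gives T = 4 dBV).
Check: 4 + (20 − 4)/8 = 4 + 2 = 6 dBV. ✓

4 dBV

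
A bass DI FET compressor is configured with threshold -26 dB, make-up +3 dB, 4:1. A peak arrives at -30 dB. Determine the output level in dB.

-27 dB

-30 dB is 4 dB below the -26 dB threshold, so no gain reduction is applied.
Make-up gain adds 3 dB: -30 + 3 = -27 dB.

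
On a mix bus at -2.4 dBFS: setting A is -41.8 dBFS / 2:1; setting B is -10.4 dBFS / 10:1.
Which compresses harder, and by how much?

A, by 12.5 dB

A: overshoot 39.4 dB → output overshoot 19.7 dB → GR 19.7 dB.
B: overshoot 8 dB → output overshoot 0.8 dB → GR 7.2 dB.
A reduces 12.5 dB more.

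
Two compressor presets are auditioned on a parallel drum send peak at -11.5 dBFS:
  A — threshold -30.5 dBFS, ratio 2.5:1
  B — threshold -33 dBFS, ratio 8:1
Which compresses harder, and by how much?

B, by 7.4125 dB

A: overshoot 19 dB → output overshoot 7.6 dB → GR 11.4 dB.
B: overshoot 21.5 dB → output overshoot 2.6875 dB → GR 18.8125 dB.
Difference: 7.4125 dB in favour of B.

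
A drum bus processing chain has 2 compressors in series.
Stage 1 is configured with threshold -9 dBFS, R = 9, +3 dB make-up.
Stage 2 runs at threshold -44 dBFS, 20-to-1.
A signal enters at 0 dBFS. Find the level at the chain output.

Stage 1: 9 dB above -9 dBFS, reduced 9:1 to 1 dB above → -8 dBFS; +3 dB make-up → -5 dBFS.
Stage 2: overshoot 39 dB → 39/20 = 1.95 dB → -42.05 dBFS.

-42.05 dBFS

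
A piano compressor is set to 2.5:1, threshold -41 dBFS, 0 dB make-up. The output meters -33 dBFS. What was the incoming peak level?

Post-compression overshoot = -33 − (-41) = 8 dB.
Before 2.5:1 compression the overshoot was 8 × 2.5 = 20 dB, so input = -41 + 20 = -21 dBFS.

-21 dBFS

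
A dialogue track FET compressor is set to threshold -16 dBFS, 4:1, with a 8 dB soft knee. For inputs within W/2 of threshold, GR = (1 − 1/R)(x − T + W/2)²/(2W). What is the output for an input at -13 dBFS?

-15.296875 dBFS

x − T + W/2 = -13 − (-16) + 4 = 7.
GR = (1 − 1/4) × 7² / 16 = 0.75 × 49 / 16 = 2.296875 dB.
Output = -13 − 2.296875 = -15.296875 dBFS.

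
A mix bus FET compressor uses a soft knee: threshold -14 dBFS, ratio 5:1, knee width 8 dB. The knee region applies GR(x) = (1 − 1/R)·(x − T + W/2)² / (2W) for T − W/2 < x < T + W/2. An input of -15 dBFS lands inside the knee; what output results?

x − T + W/2 = -15 − (-14) + 4 = 3.
GR = (1 − 1/5) × 3² / 16 = 0.8 × 9 / 16 = 0.45 dB.
Output = -15 − 0.45 = -15.45 dBFS.

-15.45 dBFS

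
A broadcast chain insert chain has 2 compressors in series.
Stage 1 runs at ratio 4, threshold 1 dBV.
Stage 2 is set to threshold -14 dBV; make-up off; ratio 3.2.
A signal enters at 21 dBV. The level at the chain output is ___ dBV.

Stage 1: 21 dBV is 20 dB over 1 dBV; at 4:1 that becomes 5 dB over, giving 6 dBV.
Stage 2: 20 dB above -14 dBV, reduced 3.2:1 to 6.25 dB above → -7.75 dBV.

-7.75 dBV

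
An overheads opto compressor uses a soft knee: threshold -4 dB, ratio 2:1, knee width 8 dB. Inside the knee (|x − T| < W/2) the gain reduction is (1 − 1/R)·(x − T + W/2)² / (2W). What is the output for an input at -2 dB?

x − T + W/2 = -2 − (-4) + 4 = 6.
GR = (1 − 1/2) × 6² / 16 = 0.5 × 36 / 16 = 1.125 dB.
Output = -2 − 1.125 = -3.125 dB.

-3.125 dB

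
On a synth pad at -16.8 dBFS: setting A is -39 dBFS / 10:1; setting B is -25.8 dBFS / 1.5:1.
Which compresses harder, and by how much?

A: GR = 22.2 − 22.2/10 = 19.98 dB.
B: GR = 9 − 9/1.5 = 3 dB.
Difference: 16.98 dB in favour of A.

A, by 16.98 dB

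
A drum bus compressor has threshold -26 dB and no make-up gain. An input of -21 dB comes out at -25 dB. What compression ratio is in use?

Input overshoot = -21 − (-26) = 5 dB; output overshoot = -25 − (-26) = 1 dB.
Ratio = 5 / 1 = 5.

5:1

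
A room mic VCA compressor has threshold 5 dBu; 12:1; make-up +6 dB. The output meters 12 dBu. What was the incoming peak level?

17 dBu

Remove make-up: 12 − 6 = 6 dBu.
That's 1 dB above the 5 dBu threshold.
Before 12:1 compression the overshoot was 1 × 12 = 12 dB, so input = 5 + 12 = 17 dBu.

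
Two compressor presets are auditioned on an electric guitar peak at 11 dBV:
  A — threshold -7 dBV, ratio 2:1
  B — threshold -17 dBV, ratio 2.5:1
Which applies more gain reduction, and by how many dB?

B, by 7.8 dB

A: 18 dB over, compressed to 9 dB over, so 9 dB of GR.
B: 28 dB over, compressed to 11.2 dB over, so 16.8 dB of GR.
B applies 7.8 dB more gain reduction.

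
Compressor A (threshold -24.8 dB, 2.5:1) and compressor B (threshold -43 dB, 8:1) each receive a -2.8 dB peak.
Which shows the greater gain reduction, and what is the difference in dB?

B, by 21.975 dB

A: GR = 22 − 22/2.5 = 13.2 dB.
B: GR = 40.2 − 40.2/8 = 35.175 dB.
B reduces 21.975 dB more.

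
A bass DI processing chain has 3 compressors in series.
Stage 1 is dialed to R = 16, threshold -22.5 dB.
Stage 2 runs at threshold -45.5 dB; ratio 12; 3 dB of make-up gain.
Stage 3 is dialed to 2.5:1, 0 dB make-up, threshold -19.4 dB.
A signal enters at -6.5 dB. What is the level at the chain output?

Stage 1: 16 dB above -22.5 dB, reduced 16:1 to 1 dB above → -21.5 dB.
Stage 2: overshoot 24 dB → 24/12 = 2 dB → -43.5 dB; +3 dB make-up → -40.5 dB.
Stage 3: -40.5 dB ≤ -19.4 dB, so stage 3 doesn't engage; output -40.5 dB.

-40.5 dB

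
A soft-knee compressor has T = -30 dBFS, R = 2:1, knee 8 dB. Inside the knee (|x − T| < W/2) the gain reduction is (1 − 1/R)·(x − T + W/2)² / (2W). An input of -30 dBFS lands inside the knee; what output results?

-30.5 dBFS

x − T + W/2 = -30 − (-30) + 4 = 4.
GR = (1 − 1/2) × 4² / 16 = 0.5 × 16 / 16 = 0.5 dB.
Output = -30 − 0.5 = -30.5 dBFS.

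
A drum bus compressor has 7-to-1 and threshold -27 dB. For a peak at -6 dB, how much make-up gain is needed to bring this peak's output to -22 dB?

The peak compresses to -27 + 21/7 = -24 dB.
To reach -22 dB requires -22 − (-24) = 2 dB of make-up.

2 dB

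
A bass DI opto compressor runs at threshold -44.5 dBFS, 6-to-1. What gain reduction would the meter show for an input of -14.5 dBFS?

25 dB

-14.5 dBFS exceeds the threshold by 30 dB.
After 6:1 compression the overshoot becomes 30/6 = 5 dB.
Gain reduction = 30 − 5 = 25 dB.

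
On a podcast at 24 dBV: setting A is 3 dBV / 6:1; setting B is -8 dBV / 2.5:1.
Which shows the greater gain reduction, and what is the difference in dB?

A: 21 dB over, compressed to 3.5 dB over, so 17.5 dB of GR.
B: 32 dB over, compressed to 12.8 dB over, so 19.2 dB of GR.
Difference: 1.7 dB in favour of B.

B, by 1.7 dB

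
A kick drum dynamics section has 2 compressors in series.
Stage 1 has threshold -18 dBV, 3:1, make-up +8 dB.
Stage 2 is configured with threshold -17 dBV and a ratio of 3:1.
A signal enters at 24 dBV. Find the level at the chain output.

-10 dBV

Stage 1: 42 dB above -18 dBV, reduced 3:1 to 14 dB above → -4 dBV; +8 dB make-up → 4 dBV.
Stage 2: 4 dBV is 21 dB over -17 dBV; at 3:1 that becomes 7 dB over, giving -10 dBV.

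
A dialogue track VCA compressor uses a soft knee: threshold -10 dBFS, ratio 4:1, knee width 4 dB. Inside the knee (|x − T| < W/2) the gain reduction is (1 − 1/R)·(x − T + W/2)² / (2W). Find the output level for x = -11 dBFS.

-11.09375 dBFS

x − T + W/2 = -11 − (-10) + 2 = 1.
GR = (1 − 1/4) × 1² / 8 = 0.75 × 1 / 8 = 0.09375 dB.
Output = -11 − 0.09375 = -11.09375 dBFS.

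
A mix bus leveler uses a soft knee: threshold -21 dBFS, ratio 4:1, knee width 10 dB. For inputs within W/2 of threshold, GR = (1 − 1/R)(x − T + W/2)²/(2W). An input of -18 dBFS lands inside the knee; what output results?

-20.4 dBFS

x − T + W/2 = -18 − (-21) + 5 = 8.
GR = (1 − 1/4) × 8² / 20 = 0.75 × 64 / 20 = 2.4 dB.
Output = -18 − 2.4 = -20.4 dBFS.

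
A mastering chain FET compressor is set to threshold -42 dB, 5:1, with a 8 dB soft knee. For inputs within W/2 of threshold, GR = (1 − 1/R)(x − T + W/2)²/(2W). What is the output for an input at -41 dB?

x − T + W/2 = -41 − (-42) + 4 = 5.
GR = (1 − 1/5) × 5² / 16 = 0.8 × 25 / 16 = 1.25 dB.
Output = -41 − 1.25 = -42.25 dB.

-42.25 dB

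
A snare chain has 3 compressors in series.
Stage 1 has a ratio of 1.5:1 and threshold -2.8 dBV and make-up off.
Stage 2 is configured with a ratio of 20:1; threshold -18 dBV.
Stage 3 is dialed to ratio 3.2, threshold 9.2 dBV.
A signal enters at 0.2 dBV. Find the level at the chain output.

Stage 1: overshoot 3 dB → 3/1.5 = 2 dB → -0.8 dBV.
Stage 2: overshoot 17.2 dB → 17.2/20 = 0.86 dB → -17.14 dBV.
Stage 3: -17.14 dBV is at or below the 9.2 dBV threshold — no compression; output -17.14 dBV.

-17.14 dBV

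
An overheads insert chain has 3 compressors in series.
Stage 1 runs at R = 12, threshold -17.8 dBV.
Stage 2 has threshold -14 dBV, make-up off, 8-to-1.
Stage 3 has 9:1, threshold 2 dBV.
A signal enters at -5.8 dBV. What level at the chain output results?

Stage 1: overshoot 12 dB → 12/12 = 1 dB → -16.8 dBV.
Stage 2: -16.8 dBV is at or below the -14 dBV threshold — no compression; output -16.8 dBV.
Stage 3: below threshold (-16.8 ≤ 2); passes unchanged; output -16.8 dBV.

-16.8 dBV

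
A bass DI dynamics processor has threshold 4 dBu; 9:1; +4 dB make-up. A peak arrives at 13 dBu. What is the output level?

13 dBu sits 9 dB over threshold.
The 9 dB excess becomes 1 dB after 9:1 reduction.
Output = 4 + 1 = 5 dBu; make-up adds 4 dB, giving 9 dBu.

9 dBu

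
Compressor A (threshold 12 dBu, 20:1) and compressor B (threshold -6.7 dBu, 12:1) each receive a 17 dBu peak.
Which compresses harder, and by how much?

B, by 16.975 dB

A: 5 dB over, compressed to 0.25 dB over, so 4.75 dB of GR.
B: 23.7 dB over, compressed to 1.975 dB over, so 21.725 dB of GR.
Difference: 16.975 dB in favour of B.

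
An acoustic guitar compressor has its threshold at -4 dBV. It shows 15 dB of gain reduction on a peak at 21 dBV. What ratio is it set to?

Input overshoot = 21 − (-4) = 25 dB.
Output overshoot = 25 − 15 = 10 dB.
Ratio = input overshoot / output overshoot = 25 / 10 = 2.5.

2.5:1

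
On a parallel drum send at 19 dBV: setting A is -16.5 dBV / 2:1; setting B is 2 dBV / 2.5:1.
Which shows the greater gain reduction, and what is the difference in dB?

A: 35.5 dB over, compressed to 17.75 dB over, so 17.75 dB of GR.
B: 17 dB over, compressed to 6.8 dB over, so 10.2 dB of GR.
A reduces 7.55 dB more.

A, by 7.55 dB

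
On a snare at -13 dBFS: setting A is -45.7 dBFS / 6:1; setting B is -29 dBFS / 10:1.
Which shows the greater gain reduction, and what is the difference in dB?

A, by 12.85 dB

A: 32.7 dB over, compressed to 5.45 dB over, so 27.25 dB of GR.
B: 16 dB over, compressed to 1.6 dB over, so 14.4 dB of GR.
A applies 12.85 dB more gain reduction.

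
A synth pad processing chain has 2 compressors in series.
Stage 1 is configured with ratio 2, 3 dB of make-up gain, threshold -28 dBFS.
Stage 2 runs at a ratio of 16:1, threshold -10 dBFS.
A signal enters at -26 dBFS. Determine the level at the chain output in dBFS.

-24 dBFS

Stage 1: overshoot 2 dB → 2/2 = 1 dB → -27 dBFS; +3 dB make-up → -24 dBFS.
Stage 2: -24 dBFS ≤ -10 dBFS, so stage 2 doesn't engage; output -24 dBFS.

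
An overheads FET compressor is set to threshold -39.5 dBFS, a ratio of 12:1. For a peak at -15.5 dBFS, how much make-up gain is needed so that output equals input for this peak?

22 dB

Overshoot 24 dB → 24/12 = 2 dB after compression, so the compressed level is -39.5 + 2 = -37.5 dBFS.
Make-up = target − compressed = -15.5 − (-37.5) = 22 dB.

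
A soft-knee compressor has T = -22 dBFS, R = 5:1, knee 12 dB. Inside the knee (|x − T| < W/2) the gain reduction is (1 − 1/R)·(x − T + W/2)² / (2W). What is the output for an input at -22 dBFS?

x − T + W/2 = -22 − (-22) + 6 = 6.
GR = (1 − 1/5) × 6² / 24 = 0.8 × 36 / 24 = 1.2 dB.
Output = -22 − 1.2 = -23.2 dBFS.

-23.2 dBFS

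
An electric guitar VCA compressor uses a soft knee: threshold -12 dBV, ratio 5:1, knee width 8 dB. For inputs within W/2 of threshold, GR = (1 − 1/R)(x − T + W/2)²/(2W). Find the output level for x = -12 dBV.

x − T + W/2 = -12 − (-12) + 4 = 4.
GR = (1 − 1/5) × 4² / 16 = 0.8 × 16 / 16 = 0.8 dB.
Output = -12 − 0.8 = -12.8 dBV.

-12.8 dBV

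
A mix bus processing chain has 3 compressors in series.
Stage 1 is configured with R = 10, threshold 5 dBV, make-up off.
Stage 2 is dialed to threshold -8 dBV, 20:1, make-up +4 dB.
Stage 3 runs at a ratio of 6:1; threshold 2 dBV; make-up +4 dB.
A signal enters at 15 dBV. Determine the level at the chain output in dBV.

0.7 dBV

Stage 1: 15 dBV is 10 dB over 5 dBV; at 10:1 that becomes 1 dB over, giving 6 dBV.
Stage 2: 6 dBV is 14 dB over -8 dBV; at 20:1 that becomes 0.7 dB over, giving -7.3 dBV; +4 dB make-up → -3.3 dBV.
Stage 3: below threshold (-3.3 ≤ 2); passes unchanged; make-up brings it to 0.7 dBV.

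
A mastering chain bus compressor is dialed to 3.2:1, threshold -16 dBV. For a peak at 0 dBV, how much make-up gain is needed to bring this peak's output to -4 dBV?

The peak compresses to -16 + 16/3.2 = -11 dBV.
To reach -4 dBV requires -4 − (-11) = 7 dB of make-up.

7 dB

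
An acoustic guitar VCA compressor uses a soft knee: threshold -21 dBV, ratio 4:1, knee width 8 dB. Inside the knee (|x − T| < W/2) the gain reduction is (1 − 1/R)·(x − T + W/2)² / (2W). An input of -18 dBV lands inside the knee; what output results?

x − T + W/2 = -18 − (-21) + 4 = 7.
GR = (1 − 1/4) × 7² / 16 = 0.75 × 49 / 16 = 2.296875 dB.
Output = -18 − 2.296875 = -20.296875 dBV.

-20.296875 dBV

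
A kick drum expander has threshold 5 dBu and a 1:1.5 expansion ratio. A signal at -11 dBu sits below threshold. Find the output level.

Below threshold, a 1:1.5 expander applies gain = (1.5−1)×(T − x) of attenuation.
(1.5−1) × 16 = 8 dB, so output = -11 − 8 = -19 dBu.

-19 dBu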